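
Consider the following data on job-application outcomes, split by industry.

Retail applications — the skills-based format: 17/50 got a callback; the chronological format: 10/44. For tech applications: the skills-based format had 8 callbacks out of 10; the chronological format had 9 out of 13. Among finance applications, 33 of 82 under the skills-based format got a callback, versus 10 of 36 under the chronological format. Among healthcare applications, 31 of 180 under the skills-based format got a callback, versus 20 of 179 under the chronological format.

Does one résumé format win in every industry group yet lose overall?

Retail: the skills-based format 17/50 = 34.0%, the chronological format 10/44 = 22.7% → the skills-based format
Tech: the skills-based format 8/10 = 80.0%, the chronological format 9/13 = 69.2% → the skills-based format
Finance: the skills-based format 33/82 = 40.2%, the chronological format 10/36 = 27.8% → the skills-based format
Healthcare: the skills-based format 31/180 = 17.2%, the chronological format 20/179 = 11.2% → the skills-based format
Overall: the skills-based format 89/322 = 27.6%, the chronological format 49/272 = 18.0% → the skills-based format
The skills-based format wins overall and in every industry group — no reversal.

No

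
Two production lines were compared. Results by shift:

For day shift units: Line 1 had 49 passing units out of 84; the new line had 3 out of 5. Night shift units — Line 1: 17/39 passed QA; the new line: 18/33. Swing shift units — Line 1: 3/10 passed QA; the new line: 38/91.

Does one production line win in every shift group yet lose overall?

Day shift: Line 1 49/84 = 58.3%, the new line 3/5 = 60.0% → the new line
Night shift: Line 1 17/39 = 43.6%, the new line 18/33 = 54.5% → the new line
Swing shift: Line 1 3/10 = 30.0%, the new line 38/91 = 41.8% → the new line
Overall: Line 1 69/133 = 51.9%, the new line 59/129 = 45.7% → Line 1
The new line wins each shift group but Line 1 wins overall — the comparison reverses. The new line's units skew toward swing shift, which has a lower base rate.

Yes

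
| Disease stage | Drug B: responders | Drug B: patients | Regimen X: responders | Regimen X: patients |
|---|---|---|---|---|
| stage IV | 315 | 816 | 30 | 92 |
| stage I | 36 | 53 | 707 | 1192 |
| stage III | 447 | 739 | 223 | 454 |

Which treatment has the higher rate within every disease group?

Drug B

Stage IV: Drug B 315/816 = 38.6%, Regimen X 30/92 = 32.6% → Drug B
Stage I: Drug B 36/53 = 67.9%, Regimen X 707/1192 = 59.3% → Drug B
Stage III: Drug B 447/739 = 60.5%, Regimen X 223/454 = 49.1% → Drug B
Drug B has the higher rate in all 3 groups.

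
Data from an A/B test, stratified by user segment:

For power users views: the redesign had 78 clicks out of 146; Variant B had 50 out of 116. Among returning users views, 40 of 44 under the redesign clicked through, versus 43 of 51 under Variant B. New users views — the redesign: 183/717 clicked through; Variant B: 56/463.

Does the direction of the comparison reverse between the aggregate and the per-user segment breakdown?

No

Power users: the redesign 78/146 = 53.4%, Variant B 50/116 = 43.1% → the redesign
Returning users: the redesign 40/44 = 90.9%, Variant B 43/51 = 84.3% → the redesign
New users: the redesign 183/717 = 25.5%, Variant B 56/463 = 12.1% → the redesign
Overall: the redesign 301/907 = 33.2%, Variant B 149/630 = 23.7% → the redesign
The redesign wins overall and in every user group — no reversal.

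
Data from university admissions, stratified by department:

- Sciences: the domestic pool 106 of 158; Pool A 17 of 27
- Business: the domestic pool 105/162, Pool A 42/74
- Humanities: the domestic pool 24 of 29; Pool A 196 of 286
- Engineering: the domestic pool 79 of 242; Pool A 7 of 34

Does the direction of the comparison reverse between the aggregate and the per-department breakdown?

Yes

Sciences: the domestic pool 106/158 = 67.1%, Pool A 17/27 = 63.0% → the domestic pool
Business: the domestic pool 105/162 = 64.8%, Pool A 42/74 = 56.8% → the domestic pool
Humanities: the domestic pool 24/29 = 82.8%, Pool A 196/286 = 68.5% → the domestic pool
Engineering: the domestic pool 79/242 = 32.6%, Pool A 7/34 = 20.6% → the domestic pool
Overall: the domestic pool 314/591 = 53.1%, Pool A 262/421 = 62.2% → Pool A
The domestic pool wins each department group but Pool A wins overall — the comparison reverses. The domestic pool's applicants skew toward Engineering, which has a lower base rate.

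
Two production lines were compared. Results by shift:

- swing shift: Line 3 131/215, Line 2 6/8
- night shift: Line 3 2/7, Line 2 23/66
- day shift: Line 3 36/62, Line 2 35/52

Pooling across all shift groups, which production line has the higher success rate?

Line 3

Swing shift: Line 3 131/215 = 60.9%, Line 2 6/8 = 75.0% → Line 2
Night shift: Line 3 2/7 = 28.6%, Line 2 23/66 = 34.8% → Line 2
Day shift: Line 3 36/62 = 58.1%, Line 2 35/52 = 67.3% → Line 2
Overall: Line 3 169/284 = 59.5%, Line 2 64/126 = 50.8% → Line 3
(Line 2 wins every shift group but Line 3 wins overall — Line 2's units skew toward the low-rate night shift group.)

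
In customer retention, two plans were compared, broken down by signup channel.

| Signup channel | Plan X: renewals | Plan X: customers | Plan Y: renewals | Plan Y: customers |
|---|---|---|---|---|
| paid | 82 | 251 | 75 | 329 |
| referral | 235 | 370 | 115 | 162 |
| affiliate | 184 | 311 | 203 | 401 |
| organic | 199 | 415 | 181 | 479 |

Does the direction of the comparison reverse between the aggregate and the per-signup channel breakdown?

No

Paid: Plan X 82/251 = 32.7%, Plan Y 75/329 = 22.8% → Plan X
Referral: Plan X 235/370 = 63.5%, Plan Y 115/162 = 71.0% → Plan Y
Affiliate: Plan X 184/311 = 59.2%, Plan Y 203/401 = 50.6% → Plan X
Organic: Plan X 199/415 = 48.0%, Plan Y 181/479 = 37.8% → Plan X
Overall: Plan X 700/1347 = 52.0%, Plan Y 574/1371 = 41.9% → Plan X
Neither sweeps: Plan X wins 3 of 4 groups, Plan Y wins 1. Plan X wins overall but not every group — no Simpson reversal.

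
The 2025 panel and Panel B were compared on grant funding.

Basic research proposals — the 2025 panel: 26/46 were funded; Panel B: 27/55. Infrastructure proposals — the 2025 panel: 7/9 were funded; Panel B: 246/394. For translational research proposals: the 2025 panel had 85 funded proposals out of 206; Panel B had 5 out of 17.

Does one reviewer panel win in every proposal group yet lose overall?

Yes

Basic research: the 2025 panel 26/46 = 56.5%, Panel B 27/55 = 49.1% → the 2025 panel
Infrastructure: the 2025 panel 7/9 = 77.8%, Panel B 246/394 = 62.4% → the 2025 panel
Translational research: the 2025 panel 85/206 = 41.3%, Panel B 5/17 = 29.4% → the 2025 panel
Overall: the 2025 panel 118/261 = 45.2%, Panel B 278/466 = 59.7% → Panel B
The 2025 panel wins each proposal group but Panel B wins overall — the comparison reverses. The 2025 panel's proposals skew toward translational research, which has a lower base rate.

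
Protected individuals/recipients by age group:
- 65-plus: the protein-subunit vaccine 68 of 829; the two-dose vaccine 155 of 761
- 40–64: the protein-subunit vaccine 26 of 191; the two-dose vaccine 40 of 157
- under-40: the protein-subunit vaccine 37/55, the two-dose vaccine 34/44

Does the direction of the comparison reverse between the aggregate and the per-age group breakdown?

No

65-plus: the protein-subunit vaccine 68/829 = 8.2%, the two-dose vaccine 155/761 = 20.4% → the two-dose vaccine
40–64: the protein-subunit vaccine 26/191 = 13.6%, the two-dose vaccine 40/157 = 25.5% → the two-dose vaccine
Under-40: the protein-subunit vaccine 37/55 = 67.3%, the two-dose vaccine 34/44 = 77.3% → the two-dose vaccine
Overall: the protein-subunit vaccine 131/1075 = 12.2%, the two-dose vaccine 229/962 = 23.8% → the two-dose vaccine
The two-dose vaccine wins overall and in every age group — no reversal.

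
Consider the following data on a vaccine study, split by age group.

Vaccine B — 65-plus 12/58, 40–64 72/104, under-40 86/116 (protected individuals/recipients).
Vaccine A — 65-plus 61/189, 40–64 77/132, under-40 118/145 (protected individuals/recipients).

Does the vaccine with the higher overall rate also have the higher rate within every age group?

65-plus: Vaccine B 12/58 = 20.7%, Vaccine A 61/189 = 32.3% → Vaccine A
40–64: Vaccine B 72/104 = 69.2%, Vaccine A 77/132 = 58.3% → Vaccine B
Under-40: Vaccine B 86/116 = 74.1%, Vaccine A 118/145 = 81.4% → Vaccine A
Overall: Vaccine B 170/278 = 61.2%, Vaccine A 256/466 = 54.9% → Vaccine B
Neither sweeps: Vaccine B wins 1 of 3 groups, Vaccine A wins 2. Vaccine B wins overall but not every group — no Simpson reversal.

No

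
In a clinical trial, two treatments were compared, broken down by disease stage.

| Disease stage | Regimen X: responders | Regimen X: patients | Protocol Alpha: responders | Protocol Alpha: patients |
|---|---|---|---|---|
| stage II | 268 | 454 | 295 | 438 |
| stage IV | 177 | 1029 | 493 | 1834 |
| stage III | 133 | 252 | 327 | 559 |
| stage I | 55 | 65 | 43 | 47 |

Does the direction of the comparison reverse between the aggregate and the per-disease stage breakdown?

Stage II: Regimen X 268/454 = 59.0%, Protocol Alpha 295/438 = 67.4% → Protocol Alpha
Stage IV: Regimen X 177/1029 = 17.2%, Protocol Alpha 493/1834 = 26.9% → Protocol Alpha
Stage III: Regimen X 133/252 = 52.8%, Protocol Alpha 327/559 = 58.5% → Protocol Alpha
Stage I: Regimen X 55/65 = 84.6%, Protocol Alpha 43/47 = 91.5% → Protocol Alpha
Overall: Regimen X 633/1800 = 35.2%, Protocol Alpha 1158/2878 = 40.2% → Protocol Alpha
Protocol Alpha wins overall and in every disease group — no reversal.

No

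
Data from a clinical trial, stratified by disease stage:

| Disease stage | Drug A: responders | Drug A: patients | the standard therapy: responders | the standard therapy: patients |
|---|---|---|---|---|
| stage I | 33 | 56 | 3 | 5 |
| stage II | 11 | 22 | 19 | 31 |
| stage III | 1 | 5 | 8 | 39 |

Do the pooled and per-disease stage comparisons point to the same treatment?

Stage I: Drug A 33/56 = 58.9%, the standard therapy 3/5 = 60.0% → the standard therapy
Stage II: Drug A 11/22 = 50.0%, the standard therapy 19/31 = 61.3% → the standard therapy
Stage III: Drug A 1/5 = 20.0%, the standard therapy 8/39 = 20.5% → the standard therapy
Overall: Drug A 45/83 = 54.2%, the standard therapy 30/75 = 40.0% → Drug A
The standard therapy wins each disease group but Drug A wins overall — the comparison reverses. The standard therapy's patients skew toward stage III, which has a lower base rate.

No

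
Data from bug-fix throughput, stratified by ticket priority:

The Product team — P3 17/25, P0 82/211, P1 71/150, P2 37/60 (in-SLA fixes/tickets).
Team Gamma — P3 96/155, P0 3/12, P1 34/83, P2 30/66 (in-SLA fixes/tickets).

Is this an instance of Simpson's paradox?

Yes

P3: the Product team 17/25 = 68.0%, Team Gamma 96/155 = 61.9% → the Product team
P0: the Product team 82/211 = 38.9%, Team Gamma 3/12 = 25.0% → the Product team
P1: the Product team 71/150 = 47.3%, Team Gamma 34/83 = 41.0% → the Product team
P2: the Product team 37/60 = 61.7%, Team Gamma 30/66 = 45.5% → the Product team
Overall: the Product team 207/446 = 46.4%, Team Gamma 163/316 = 51.6% → Team Gamma
The Product team wins each ticket group but Team Gamma wins overall — the comparison reverses. The Product team's tickets skew toward P0, which has a lower base rate.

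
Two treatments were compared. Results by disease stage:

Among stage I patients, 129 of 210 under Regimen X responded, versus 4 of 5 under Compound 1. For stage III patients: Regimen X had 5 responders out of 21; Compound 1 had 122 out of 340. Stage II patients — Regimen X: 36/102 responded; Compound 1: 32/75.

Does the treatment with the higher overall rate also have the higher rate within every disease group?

No

Stage I: Regimen X 129/210 = 61.4%, Compound 1 4/5 = 80.0% → Compound 1
Stage III: Regimen X 5/21 = 23.8%, Compound 1 122/340 = 35.9% → Compound 1
Stage II: Regimen X 36/102 = 35.3%, Compound 1 32/75 = 42.7% → Compound 1
Overall: Regimen X 170/333 = 51.1%, Compound 1 158/420 = 37.6% → Regimen X
Compound 1 wins each disease group but Regimen X wins overall — the comparison reverses. Compound 1's patients skew toward stage III, which has a lower base rate.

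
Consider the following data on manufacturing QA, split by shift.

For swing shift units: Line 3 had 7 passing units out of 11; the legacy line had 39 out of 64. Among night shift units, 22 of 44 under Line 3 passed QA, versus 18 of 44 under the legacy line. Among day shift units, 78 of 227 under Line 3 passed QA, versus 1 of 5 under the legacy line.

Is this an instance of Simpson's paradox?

Yes

Swing shift: Line 3 7/11 = 63.6%, the legacy line 39/64 = 60.9% → Line 3
Night shift: Line 3 22/44 = 50.0%, the legacy line 18/44 = 40.9% → Line 3
Day shift: Line 3 78/227 = 34.4%, the legacy line 1/5 = 20.0% → Line 3
Overall: Line 3 107/282 = 37.9%, the legacy line 58/113 = 51.3% → the legacy line
Line 3 wins each shift group but the legacy line wins overall — the comparison reverses. Line 3's units skew toward day shift, which has a lower base rate.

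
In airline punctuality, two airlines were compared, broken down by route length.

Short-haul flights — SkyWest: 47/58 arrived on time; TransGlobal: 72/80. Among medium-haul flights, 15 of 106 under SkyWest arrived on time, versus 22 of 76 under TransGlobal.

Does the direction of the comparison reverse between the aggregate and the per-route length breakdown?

Short-haul: SkyWest 47/58 = 81.0%, TransGlobal 72/80 = 90.0% → TransGlobal
Medium-haul: SkyWest 15/106 = 14.2%, TransGlobal 22/76 = 28.9% → TransGlobal
Overall: SkyWest 62/164 = 37.8%, TransGlobal 94/156 = 60.3% → TransGlobal
TransGlobal wins overall and in every route group — no reversal.

No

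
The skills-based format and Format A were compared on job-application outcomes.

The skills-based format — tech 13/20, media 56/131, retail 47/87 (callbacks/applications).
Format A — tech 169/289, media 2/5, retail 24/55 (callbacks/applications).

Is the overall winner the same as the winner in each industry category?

No

Tech: the skills-based format 13/20 = 65.0%, Format A 169/289 = 58.5% → the skills-based format
Media: the skills-based format 56/131 = 42.7%, Format A 2/5 = 40.0% → the skills-based format
Retail: the skills-based format 47/87 = 54.0%, Format A 24/55 = 43.6% → the skills-based format
Overall: the skills-based format 116/238 = 48.7%, Format A 195/349 = 55.9% → Format A
The skills-based format wins each industry group but Format A wins overall — the comparison reverses. The skills-based format's applications skew toward media, which has a lower base rate.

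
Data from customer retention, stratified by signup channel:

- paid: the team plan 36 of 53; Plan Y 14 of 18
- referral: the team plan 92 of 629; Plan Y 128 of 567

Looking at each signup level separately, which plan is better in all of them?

Plan Y

Paid: the team plan 36/53 = 67.9%, Plan Y 14/18 = 77.8% → Plan Y
Referral: the team plan 92/629 = 14.6%, Plan Y 128/567 = 22.6% → Plan Y
Plan Y has the higher rate in both groups.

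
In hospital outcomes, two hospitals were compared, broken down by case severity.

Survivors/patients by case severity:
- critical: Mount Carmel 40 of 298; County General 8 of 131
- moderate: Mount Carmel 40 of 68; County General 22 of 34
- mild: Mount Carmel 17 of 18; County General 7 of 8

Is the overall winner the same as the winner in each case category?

No

Critical: Mount Carmel 40/298 = 13.4%, County General 8/131 = 6.1% → Mount Carmel
Moderate: Mount Carmel 40/68 = 58.8%, County General 22/34 = 64.7% → County General
Mild: Mount Carmel 17/18 = 94.4%, County General 7/8 = 87.5% → Mount Carmel
Overall: Mount Carmel 97/384 = 25.3%, County General 37/173 = 21.4% → Mount Carmel
Neither sweeps: Mount Carmel wins 2 of 3 groups, County General wins 1. Mount Carmel wins overall but not every group — no Simpson reversal.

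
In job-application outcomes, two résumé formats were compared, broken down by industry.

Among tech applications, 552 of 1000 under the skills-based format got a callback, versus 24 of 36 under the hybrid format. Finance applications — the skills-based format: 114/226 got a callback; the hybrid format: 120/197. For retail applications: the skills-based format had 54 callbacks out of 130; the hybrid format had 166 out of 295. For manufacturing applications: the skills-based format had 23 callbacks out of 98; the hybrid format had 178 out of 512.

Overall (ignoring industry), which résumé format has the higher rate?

Tech: the skills-based format 552/1000 = 55.2%, the hybrid format 24/36 = 66.7% → the hybrid format
Finance: the skills-based format 114/226 = 50.4%, the hybrid format 120/197 = 60.9% → the hybrid format
Retail: the skills-based format 54/130 = 41.5%, the hybrid format 166/295 = 56.3% → the hybrid format
Manufacturing: the skills-based format 23/98 = 23.5%, the hybrid format 178/512 = 34.8% → the hybrid format
Overall: the skills-based format 743/1454 = 51.1%, the hybrid format 488/1040 = 46.9% → the skills-based format
(The hybrid format wins every industry group but the skills-based format wins overall — the hybrid format's applications skew toward the low-rate manufacturing group.)

the skills-based format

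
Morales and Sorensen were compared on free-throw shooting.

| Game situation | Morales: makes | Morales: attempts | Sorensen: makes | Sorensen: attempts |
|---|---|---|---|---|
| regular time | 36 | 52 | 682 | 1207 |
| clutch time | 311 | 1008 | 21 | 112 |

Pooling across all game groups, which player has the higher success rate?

Sorensen

Regular time: Morales 36/52 = 69.2%, Sorensen 682/1207 = 56.5% → Morales
Clutch time: Morales 311/1008 = 30.9%, Sorensen 21/112 = 18.8% → Morales
Overall: Morales 347/1060 = 32.7%, Sorensen 703/1319 = 53.3% → Sorensen
(Morales wins every game group but Sorensen wins overall — Morales's attempts skew toward the low-rate clutch time group.)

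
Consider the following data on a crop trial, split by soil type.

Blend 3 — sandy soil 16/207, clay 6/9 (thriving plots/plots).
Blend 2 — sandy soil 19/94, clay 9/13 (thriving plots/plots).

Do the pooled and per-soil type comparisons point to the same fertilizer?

Yes

Sandy soil: Blend 3 16/207 = 7.7%, Blend 2 19/94 = 20.2% → Blend 2
Clay: Blend 3 6/9 = 66.7%, Blend 2 9/13 = 69.2% → Blend 2
Overall: Blend 3 22/216 = 10.2%, Blend 2 28/107 = 26.2% → Blend 2
Blend 2 wins overall and in every soil group — no reversal.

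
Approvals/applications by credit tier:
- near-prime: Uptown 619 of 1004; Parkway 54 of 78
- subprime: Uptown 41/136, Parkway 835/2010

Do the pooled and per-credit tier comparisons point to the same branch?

Near-prime: Uptown 619/1004 = 61.7%, Parkway 54/78 = 69.2% → Parkway
Subprime: Uptown 41/136 = 30.1%, Parkway 835/2010 = 41.5% → Parkway
Overall: Uptown 660/1140 = 57.9%, Parkway 889/2088 = 42.6% → Uptown
Parkway wins each credit group but Uptown wins overall — the comparison reverses. Parkway's applications skew toward subprime, which has a lower base rate.

No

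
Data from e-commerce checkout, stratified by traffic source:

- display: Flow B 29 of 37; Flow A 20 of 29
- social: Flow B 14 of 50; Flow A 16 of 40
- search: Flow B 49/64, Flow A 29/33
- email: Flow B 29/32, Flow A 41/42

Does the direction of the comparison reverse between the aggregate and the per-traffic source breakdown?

No

Display: Flow B 29/37 = 78.4%, Flow A 20/29 = 69.0% → Flow B
Social: Flow B 14/50 = 28.0%, Flow A 16/40 = 40.0% → Flow A
Search: Flow B 49/64 = 76.6%, Flow A 29/33 = 87.9% → Flow A
Email: Flow B 29/32 = 90.6%, Flow A 41/42 = 97.6% → Flow A
Overall: Flow B 121/183 = 66.1%, Flow A 106/144 = 73.6% → Flow A
Neither sweeps: Flow B wins 1 of 4 groups, Flow A wins 3. Flow A wins overall but not every group — no Simpson reversal.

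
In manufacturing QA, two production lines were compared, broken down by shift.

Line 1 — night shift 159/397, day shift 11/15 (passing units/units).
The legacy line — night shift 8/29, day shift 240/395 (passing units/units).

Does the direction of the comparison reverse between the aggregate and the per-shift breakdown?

Night shift: Line 1 159/397 = 40.1%, the legacy line 8/29 = 27.6% → Line 1
Day shift: Line 1 11/15 = 73.3%, the legacy line 240/395 = 60.8% → Line 1
Overall: Line 1 170/412 = 41.3%, the legacy line 248/424 = 58.5% → the legacy line
Line 1 wins each shift group but the legacy line wins overall — the comparison reverses. Line 1's units skew toward night shift, which has a lower base rate.

Yes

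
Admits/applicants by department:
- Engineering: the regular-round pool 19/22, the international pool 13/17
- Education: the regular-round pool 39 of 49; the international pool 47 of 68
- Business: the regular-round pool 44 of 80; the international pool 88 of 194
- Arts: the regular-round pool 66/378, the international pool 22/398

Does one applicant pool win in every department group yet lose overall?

No

Engineering: the regular-round pool 19/22 = 86.4%, the international pool 13/17 = 76.5% → the regular-round pool
Education: the regular-round pool 39/49 = 79.6%, the international pool 47/68 = 69.1% → the regular-round pool
Business: the regular-round pool 44/80 = 55.0%, the international pool 88/194 = 45.4% → the regular-round pool
Arts: the regular-round pool 66/378 = 17.5%, the international pool 22/398 = 5.5% → the regular-round pool
Overall: the regular-round pool 168/529 = 31.8%, the international pool 170/677 = 25.1% → the regular-round pool
The regular-round pool wins overall and in every department group — no reversal.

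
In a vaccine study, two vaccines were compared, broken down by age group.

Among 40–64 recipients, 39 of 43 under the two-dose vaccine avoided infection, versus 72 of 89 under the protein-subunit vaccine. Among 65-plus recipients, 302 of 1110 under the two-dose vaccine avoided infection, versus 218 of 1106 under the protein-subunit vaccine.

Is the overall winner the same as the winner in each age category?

40–64: the two-dose vaccine 39/43 = 90.7%, the protein-subunit vaccine 72/89 = 80.9% → the two-dose vaccine
65-plus: the two-dose vaccine 302/1110 = 27.2%, the protein-subunit vaccine 218/1106 = 19.7% → the two-dose vaccine
Overall: the two-dose vaccine 341/1153 = 29.6%, the protein-subunit vaccine 290/1195 = 24.3% → the two-dose vaccine
The two-dose vaccine wins overall and in every age group — no reversal.

Yes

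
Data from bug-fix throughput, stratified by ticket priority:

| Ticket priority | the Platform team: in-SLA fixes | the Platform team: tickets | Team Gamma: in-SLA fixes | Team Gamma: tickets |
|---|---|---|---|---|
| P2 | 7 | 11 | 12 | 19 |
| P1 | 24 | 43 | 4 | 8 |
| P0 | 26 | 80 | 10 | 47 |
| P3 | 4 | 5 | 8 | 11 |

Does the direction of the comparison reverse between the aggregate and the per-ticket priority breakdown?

P2: the Platform team 7/11 = 63.6%, Team Gamma 12/19 = 63.2% → the Platform team
P1: the Platform team 24/43 = 55.8%, Team Gamma 4/8 = 50.0% → the Platform team
P0: the Platform team 26/80 = 32.5%, Team Gamma 10/47 = 21.3% → the Platform team
P3: the Platform team 4/5 = 80.0%, Team Gamma 8/11 = 72.7% → the Platform team
Overall: the Platform team 61/139 = 43.9%, Team Gamma 34/85 = 40.0% → the Platform team
The Platform team wins overall and in every ticket group — no reversal.

No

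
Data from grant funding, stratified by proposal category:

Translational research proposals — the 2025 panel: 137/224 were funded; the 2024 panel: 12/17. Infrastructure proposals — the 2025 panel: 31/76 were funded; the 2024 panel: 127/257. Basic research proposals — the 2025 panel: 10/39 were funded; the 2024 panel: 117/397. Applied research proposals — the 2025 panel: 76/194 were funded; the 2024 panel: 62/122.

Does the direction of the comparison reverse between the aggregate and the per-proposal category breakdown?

Yes

Translational research: the 2025 panel 137/224 = 61.2%, the 2024 panel 12/17 = 70.6% → the 2024 panel
Infrastructure: the 2025 panel 31/76 = 40.8%, the 2024 panel 127/257 = 49.4% → the 2024 panel
Basic research: the 2025 panel 10/39 = 25.6%, the 2024 panel 117/397 = 29.5% → the 2024 panel
Applied research: the 2025 panel 76/194 = 39.2%, the 2024 panel 62/122 = 50.8% → the 2024 panel
Overall: the 2025 panel 254/533 = 47.7%, the 2024 panel 318/793 = 40.1% → the 2025 panel
The 2024 panel wins each proposal group but the 2025 panel wins overall — the comparison reverses. The 2024 panel's proposals skew toward basic research, which has a lower base rate.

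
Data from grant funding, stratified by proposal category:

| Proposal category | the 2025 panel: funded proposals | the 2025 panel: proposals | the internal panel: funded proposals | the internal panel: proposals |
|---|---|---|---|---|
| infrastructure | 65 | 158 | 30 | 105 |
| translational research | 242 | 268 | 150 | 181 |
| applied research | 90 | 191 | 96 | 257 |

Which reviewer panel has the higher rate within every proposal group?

Infrastructure: the 2025 panel 65/158 = 41.1%, the internal panel 30/105 = 28.6% → the 2025 panel
Translational research: the 2025 panel 242/268 = 90.3%, the internal panel 150/181 = 82.9% → the 2025 panel
Applied research: the 2025 panel 90/191 = 47.1%, the internal panel 96/257 = 37.4% → the 2025 panel
The 2025 panel has the higher rate in all 3 groups.

the 2025 panel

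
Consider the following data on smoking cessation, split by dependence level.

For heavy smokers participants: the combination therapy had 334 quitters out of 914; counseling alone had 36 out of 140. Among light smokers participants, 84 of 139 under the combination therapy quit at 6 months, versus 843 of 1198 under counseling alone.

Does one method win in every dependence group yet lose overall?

No

Heavy smokers: the combination therapy 334/914 = 36.5%, counseling alone 36/140 = 25.7% → the combination therapy
Light smokers: the combination therapy 84/139 = 60.4%, counseling alone 843/1198 = 70.4% → counseling alone
Overall: the combination therapy 418/1053 = 39.7%, counseling alone 879/1338 = 65.7% → counseling alone
Neither sweeps: the combination therapy wins 1 of 2 groups, counseling alone wins 1. Counseling alone wins overall but not every group — no Simpson reversal.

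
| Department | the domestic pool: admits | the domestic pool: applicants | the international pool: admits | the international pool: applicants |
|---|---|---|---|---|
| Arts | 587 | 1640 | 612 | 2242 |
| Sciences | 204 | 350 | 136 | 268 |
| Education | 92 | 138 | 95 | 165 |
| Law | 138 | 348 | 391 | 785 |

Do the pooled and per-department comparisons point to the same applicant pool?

Arts: the domestic pool 587/1640 = 35.8%, the international pool 612/2242 = 27.3% → the domestic pool
Sciences: the domestic pool 204/350 = 58.3%, the international pool 136/268 = 50.7% → the domestic pool
Education: the domestic pool 92/138 = 66.7%, the international pool 95/165 = 57.6% → the domestic pool
Law: the domestic pool 138/348 = 39.7%, the international pool 391/785 = 49.8% → the international pool
Overall: the domestic pool 1021/2476 = 41.2%, the international pool 1234/3460 = 35.7% → the domestic pool
Neither sweeps: the domestic pool wins 3 of 4 groups, the international pool wins 1. The domestic pool wins overall but not every group — no Simpson reversal.

No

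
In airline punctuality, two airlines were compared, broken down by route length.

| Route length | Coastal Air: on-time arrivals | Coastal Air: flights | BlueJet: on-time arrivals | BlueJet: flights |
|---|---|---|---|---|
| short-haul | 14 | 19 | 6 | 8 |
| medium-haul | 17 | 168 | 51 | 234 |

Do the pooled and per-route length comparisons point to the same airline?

Yes

Short-haul: Coastal Air 14/19 = 73.7%, BlueJet 6/8 = 75.0% → BlueJet
Medium-haul: Coastal Air 17/168 = 10.1%, BlueJet 51/234 = 21.8% → BlueJet
Overall: Coastal Air 31/187 = 16.6%, BlueJet 57/242 = 23.6% → BlueJet
BlueJet wins overall and in every route group — no reversal.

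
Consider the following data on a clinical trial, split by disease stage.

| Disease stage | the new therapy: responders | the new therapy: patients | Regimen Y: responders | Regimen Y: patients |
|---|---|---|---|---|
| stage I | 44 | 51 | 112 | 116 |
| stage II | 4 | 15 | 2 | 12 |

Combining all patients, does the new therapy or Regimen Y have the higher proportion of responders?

Regimen Y

Stage I: the new therapy 44/51 = 86.3%, Regimen Y 112/116 = 96.6% → Regimen Y
Stage II: the new therapy 4/15 = 26.7%, Regimen Y 2/12 = 16.7% → the new therapy
Overall: the new therapy 48/66 = 72.7%, Regimen Y 114/128 = 89.1% → Regimen Y
(Neither sweeps every disease group, but Regimen Y has the higher pooled rate.)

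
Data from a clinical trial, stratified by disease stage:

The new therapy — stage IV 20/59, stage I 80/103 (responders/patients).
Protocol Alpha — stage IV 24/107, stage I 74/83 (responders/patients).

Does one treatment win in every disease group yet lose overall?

Stage IV: the new therapy 20/59 = 33.9%, Protocol Alpha 24/107 = 22.4% → the new therapy
Stage I: the new therapy 80/103 = 77.7%, Protocol Alpha 74/83 = 89.2% → Protocol Alpha
Overall: the new therapy 100/162 = 61.7%, Protocol Alpha 98/190 = 51.6% → the new therapy
Neither sweeps: the new therapy wins 1 of 2 groups, Protocol Alpha wins 1. The new therapy wins overall but not every group — no Simpson reversal.

No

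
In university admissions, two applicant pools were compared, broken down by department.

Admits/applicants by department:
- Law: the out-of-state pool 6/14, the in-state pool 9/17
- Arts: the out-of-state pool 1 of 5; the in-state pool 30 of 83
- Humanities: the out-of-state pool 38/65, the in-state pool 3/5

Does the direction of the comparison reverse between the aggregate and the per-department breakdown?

Law: the out-of-state pool 6/14 = 42.9%, the in-state pool 9/17 = 52.9% → the in-state pool
Arts: the out-of-state pool 1/5 = 20.0%, the in-state pool 30/83 = 36.1% → the in-state pool
Humanities: the out-of-state pool 38/65 = 58.5%, the in-state pool 3/5 = 60.0% → the in-state pool
Overall: the out-of-state pool 45/84 = 53.6%, the in-state pool 42/105 = 40.0% → the out-of-state pool
The in-state pool wins each department group but the out-of-state pool wins overall — the comparison reverses. The in-state pool's applicants skew toward Arts, which has a lower base rate.

Yes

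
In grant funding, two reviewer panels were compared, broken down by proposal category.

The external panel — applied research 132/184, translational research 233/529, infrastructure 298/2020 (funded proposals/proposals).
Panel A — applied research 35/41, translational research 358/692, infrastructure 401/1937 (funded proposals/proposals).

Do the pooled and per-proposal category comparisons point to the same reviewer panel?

Applied research: the external panel 132/184 = 71.7%, Panel A 35/41 = 85.4% → Panel A
Translational research: the external panel 233/529 = 44.0%, Panel A 358/692 = 51.7% → Panel A
Infrastructure: the external panel 298/2020 = 14.8%, Panel A 401/1937 = 20.7% → Panel A
Overall: the external panel 663/2733 = 24.3%, Panel A 794/2670 = 29.7% → Panel A
Panel A wins overall and in every proposal group — no reversal.

Yes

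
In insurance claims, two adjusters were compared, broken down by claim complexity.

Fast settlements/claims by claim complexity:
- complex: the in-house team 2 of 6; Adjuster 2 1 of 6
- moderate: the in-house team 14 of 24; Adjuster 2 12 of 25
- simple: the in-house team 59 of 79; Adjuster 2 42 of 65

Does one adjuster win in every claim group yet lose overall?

Complex: the in-house team 2/6 = 33.3%, Adjuster 2 1/6 = 16.7% → the in-house team
Moderate: the in-house team 14/24 = 58.3%, Adjuster 2 12/25 = 48.0% → the in-house team
Simple: the in-house team 59/79 = 74.7%, Adjuster 2 42/65 = 64.6% → the in-house team
Overall: the in-house team 75/109 = 68.8%, Adjuster 2 55/96 = 57.3% → the in-house team
The in-house team wins overall and in every claim group — no reversal.

No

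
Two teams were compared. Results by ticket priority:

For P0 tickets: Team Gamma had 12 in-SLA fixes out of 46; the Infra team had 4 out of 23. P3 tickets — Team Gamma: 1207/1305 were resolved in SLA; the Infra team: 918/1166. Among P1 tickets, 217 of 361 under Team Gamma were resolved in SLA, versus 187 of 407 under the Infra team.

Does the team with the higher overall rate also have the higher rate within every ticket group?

Yes

P0: Team Gamma 12/46 = 26.1%, the Infra team 4/23 = 17.4% → Team Gamma
P3: Team Gamma 1207/1305 = 92.5%, the Infra team 918/1166 = 78.7% → Team Gamma
P1: Team Gamma 217/361 = 60.1%, the Infra team 187/407 = 45.9% → Team Gamma
Overall: Team Gamma 1436/1712 = 83.9%, the Infra team 1109/1596 = 69.5% → Team Gamma
Team Gamma wins overall and in every ticket group — no reversal.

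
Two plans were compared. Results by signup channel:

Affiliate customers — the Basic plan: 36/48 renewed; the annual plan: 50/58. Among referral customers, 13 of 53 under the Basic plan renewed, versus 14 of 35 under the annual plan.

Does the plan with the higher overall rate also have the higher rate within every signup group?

Yes

Affiliate: the Basic plan 36/48 = 75.0%, the annual plan 50/58 = 86.2% → the annual plan
Referral: the Basic plan 13/53 = 24.5%, the annual plan 14/35 = 40.0% → the annual plan
Overall: the Basic plan 49/101 = 48.5%, the annual plan 64/93 = 68.8% → the annual plan
The annual plan wins overall and in every signup group — no reversal.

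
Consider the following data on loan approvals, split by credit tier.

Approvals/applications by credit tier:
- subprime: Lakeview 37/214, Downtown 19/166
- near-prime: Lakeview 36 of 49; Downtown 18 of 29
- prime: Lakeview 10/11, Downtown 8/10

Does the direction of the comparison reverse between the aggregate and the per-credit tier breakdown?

Subprime: Lakeview 37/214 = 17.3%, Downtown 19/166 = 11.4% → Lakeview
Near-prime: Lakeview 36/49 = 73.5%, Downtown 18/29 = 62.1% → Lakeview
Prime: Lakeview 10/11 = 90.9%, Downtown 8/10 = 80.0% → Lakeview
Overall: Lakeview 83/274 = 30.3%, Downtown 45/205 = 22.0% → Lakeview
Lakeview wins overall and in every credit group — no reversal.

No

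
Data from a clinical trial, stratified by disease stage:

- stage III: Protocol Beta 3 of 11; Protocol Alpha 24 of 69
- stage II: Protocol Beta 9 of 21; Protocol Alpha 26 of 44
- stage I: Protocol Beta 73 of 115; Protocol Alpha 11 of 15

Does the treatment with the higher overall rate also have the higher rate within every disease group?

Stage III: Protocol Beta 3/11 = 27.3%, Protocol Alpha 24/69 = 34.8% → Protocol Alpha
Stage II: Protocol Beta 9/21 = 42.9%, Protocol Alpha 26/44 = 59.1% → Protocol Alpha
Stage I: Protocol Beta 73/115 = 63.5%, Protocol Alpha 11/15 = 73.3% → Protocol Alpha
Overall: Protocol Beta 85/147 = 57.8%, Protocol Alpha 61/128 = 47.7% → Protocol Beta
Protocol Alpha wins each disease group but Protocol Beta wins overall — the comparison reverses. Protocol Alpha's patients skew toward stage III, which has a lower base rate.

No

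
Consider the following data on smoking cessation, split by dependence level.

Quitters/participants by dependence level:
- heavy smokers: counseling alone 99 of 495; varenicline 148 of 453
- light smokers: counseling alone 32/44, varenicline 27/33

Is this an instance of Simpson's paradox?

Heavy smokers: counseling alone 99/495 = 20.0%, varenicline 148/453 = 32.7% → varenicline
Light smokers: counseling alone 32/44 = 72.7%, varenicline 27/33 = 81.8% → varenicline
Overall: counseling alone 131/539 = 24.3%, varenicline 175/486 = 36.0% → varenicline
Varenicline wins overall and in every dependence group — no reversal.

No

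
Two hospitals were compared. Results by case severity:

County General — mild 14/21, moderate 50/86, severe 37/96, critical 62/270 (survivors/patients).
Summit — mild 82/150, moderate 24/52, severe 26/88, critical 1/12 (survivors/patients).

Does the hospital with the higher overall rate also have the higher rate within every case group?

No

Mild: County General 14/21 = 66.7%, Summit 82/150 = 54.7% → County General
Moderate: County General 50/86 = 58.1%, Summit 24/52 = 46.2% → County General
Severe: County General 37/96 = 38.5%, Summit 26/88 = 29.5% → County General
Critical: County General 62/270 = 23.0%, Summit 1/12 = 8.3% → County General
Overall: County General 163/473 = 34.5%, Summit 133/302 = 44.0% → Summit
County General wins each case group but Summit wins overall — the comparison reverses. County General's patients skew toward critical, which has a lower base rate.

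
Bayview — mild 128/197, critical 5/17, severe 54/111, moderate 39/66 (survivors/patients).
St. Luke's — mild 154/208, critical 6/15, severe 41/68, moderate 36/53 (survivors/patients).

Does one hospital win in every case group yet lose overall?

No

Mild: Bayview 128/197 = 65.0%, St. Luke's 154/208 = 74.0% → St. Luke's
Critical: Bayview 5/17 = 29.4%, St. Luke's 6/15 = 40.0% → St. Luke's
Severe: Bayview 54/111 = 48.6%, St. Luke's 41/68 = 60.3% → St. Luke's
Moderate: Bayview 39/66 = 59.1%, St. Luke's 36/53 = 67.9% → St. Luke's
Overall: Bayview 226/391 = 57.8%, St. Luke's 237/344 = 68.9% → St. Luke's
St. Luke's wins overall and in every case group — no reversal.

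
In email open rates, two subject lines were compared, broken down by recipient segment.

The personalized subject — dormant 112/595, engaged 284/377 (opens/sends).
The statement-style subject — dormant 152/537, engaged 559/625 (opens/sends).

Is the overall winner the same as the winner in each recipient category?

Yes

Dormant: the personalized subject 112/595 = 18.8%, the statement-style subject 152/537 = 28.3% → the statement-style subject
Engaged: the personalized subject 284/377 = 75.3%, the statement-style subject 559/625 = 89.4% → the statement-style subject
Overall: the personalized subject 396/972 = 40.7%, the statement-style subject 711/1162 = 61.2% → the statement-style subject
The statement-style subject wins overall and in every recipient group — no reversal.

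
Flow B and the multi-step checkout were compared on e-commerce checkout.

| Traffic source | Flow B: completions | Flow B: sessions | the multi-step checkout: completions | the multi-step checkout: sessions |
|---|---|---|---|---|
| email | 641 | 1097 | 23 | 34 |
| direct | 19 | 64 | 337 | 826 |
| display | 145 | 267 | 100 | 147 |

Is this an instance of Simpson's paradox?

Email: Flow B 641/1097 = 58.4%, the multi-step checkout 23/34 = 67.6% → the multi-step checkout
Direct: Flow B 19/64 = 29.7%, the multi-step checkout 337/826 = 40.8% → the multi-step checkout
Display: Flow B 145/267 = 54.3%, the multi-step checkout 100/147 = 68.0% → the multi-step checkout
Overall: Flow B 805/1428 = 56.4%, the multi-step checkout 460/1007 = 45.7% → Flow B
The multi-step checkout wins each traffic group but Flow B wins overall — the comparison reverses. The multi-step checkout's sessions skew toward direct, which has a lower base rate.

Yes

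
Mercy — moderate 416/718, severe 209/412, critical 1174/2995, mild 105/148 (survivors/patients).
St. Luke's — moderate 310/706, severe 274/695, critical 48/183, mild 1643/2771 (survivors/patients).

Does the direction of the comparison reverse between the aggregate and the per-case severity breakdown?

Moderate: Mercy 416/718 = 57.9%, St. Luke's 310/706 = 43.9% → Mercy
Severe: Mercy 209/412 = 50.7%, St. Luke's 274/695 = 39.4% → Mercy
Critical: Mercy 1174/2995 = 39.2%, St. Luke's 48/183 = 26.2% → Mercy
Mild: Mercy 105/148 = 70.9%, St. Luke's 1643/2771 = 59.3% → Mercy
Overall: Mercy 1904/4273 = 44.6%, St. Luke's 2275/4355 = 52.2% → St. Luke's
Mercy wins each case group but St. Luke's wins overall — the comparison reverses. Mercy's patients skew toward critical, which has a lower base rate.

Yes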